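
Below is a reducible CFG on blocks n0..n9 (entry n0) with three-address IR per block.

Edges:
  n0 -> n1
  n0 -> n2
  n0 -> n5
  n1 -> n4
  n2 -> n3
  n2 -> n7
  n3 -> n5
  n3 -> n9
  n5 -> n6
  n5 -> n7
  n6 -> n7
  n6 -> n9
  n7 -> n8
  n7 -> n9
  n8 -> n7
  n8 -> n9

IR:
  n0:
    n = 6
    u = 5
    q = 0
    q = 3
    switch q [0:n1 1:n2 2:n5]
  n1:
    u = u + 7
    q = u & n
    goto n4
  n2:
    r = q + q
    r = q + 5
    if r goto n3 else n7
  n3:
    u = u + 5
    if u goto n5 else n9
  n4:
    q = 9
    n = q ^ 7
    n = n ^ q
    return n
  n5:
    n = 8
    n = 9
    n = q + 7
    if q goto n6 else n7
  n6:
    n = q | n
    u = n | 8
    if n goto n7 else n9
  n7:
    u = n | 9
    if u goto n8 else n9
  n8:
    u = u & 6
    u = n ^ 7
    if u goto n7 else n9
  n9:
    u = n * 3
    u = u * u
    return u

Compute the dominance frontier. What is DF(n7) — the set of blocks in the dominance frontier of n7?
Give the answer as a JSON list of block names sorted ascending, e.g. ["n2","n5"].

Answer: ["n7", "n9"]

Working:
idom tree: n1←n0 n2←n0 n3←n2 n4←n1 n5←n0 n6←n5 n7←n0 n8←n7 n9←n0
Dom at joins:
  n5: preds {n0,n3}: {n0} ∩ {n0,n2,n3} = {n0}; idom=n0
  n7: preds {n2,n5,n6,n8}: {n0,n2} ∩ {n0,n5} ∩ {n0,n5,n6} ∩ {n0,n7,n8} = {n0}; idom=n0
  n9: preds {n3,n6,n7,n8}: {n0,n2,n3} ∩ {n0,n5,n6} ∩ {n0,n7} ∩ {n0,n7,n8} = {n0}; idom=n0

DF derivation:
  n5←n0: walk · to n0
  n5←n3: walk n3→n2 to n0
  n7←n2: walk n2 to n0
  n7←n5: walk n5 to n0
  n7←n6: walk n6→n5 to n0
  n7←n8: walk n8→n7 to n0
  n9←n3: walk n3→n2 to n0
  n9←n6: walk n6→n5 to n0
  n9←n7: walk n7 to n0
  n9←n8: walk n8→n7 to n0
  n0: DF=∅
  n1: DF=∅
  n2: DF={n5,n7,n9}
  n3: DF={n5,n9}
  n4: DF=∅
  n5: DF={n7,n9}
  n6: DF={n7,n9}
  n7: DF={n7,n9}
  n8: DF={n7,n9}
  n9: DF=∅

DF(n7) = ["n7", "n9"]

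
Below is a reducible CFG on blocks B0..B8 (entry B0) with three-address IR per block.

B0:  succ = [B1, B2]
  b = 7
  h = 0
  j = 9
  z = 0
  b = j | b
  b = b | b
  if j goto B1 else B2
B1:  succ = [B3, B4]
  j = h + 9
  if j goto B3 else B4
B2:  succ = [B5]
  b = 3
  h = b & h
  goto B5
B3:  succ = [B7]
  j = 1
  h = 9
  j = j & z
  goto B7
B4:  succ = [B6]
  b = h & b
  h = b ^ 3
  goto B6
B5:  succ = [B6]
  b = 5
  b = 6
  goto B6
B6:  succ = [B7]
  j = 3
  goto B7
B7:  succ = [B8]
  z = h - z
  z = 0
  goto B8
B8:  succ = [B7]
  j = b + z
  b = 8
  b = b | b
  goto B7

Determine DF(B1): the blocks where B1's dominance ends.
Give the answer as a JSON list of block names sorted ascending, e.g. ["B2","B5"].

idom tree: B1←B0 B2←B0 B3←B1 B4←B1 B5←B2 B6←B0 B7←B0 B8←B7
Join-block Dom:
  B6: preds {B4,B5}: {B0,B1,B4} ∩ {B0,B2,B5} = {B0}; idom=B0
  B7: preds {B3,B6,B8}: {B0,B1,B3} ∩ {B0,B6} ∩ {B0,B7,B8} = {B0}; idom=B0

Frontier:
  join B6 pred B4: B4→B1 stop@B0
  join B6 pred B5: B5→B2 stop@B0
  join B7 pred B3: B3→B1 stop@B0
  join B7 pred B6: B6 stop@B0
  join B7 pred B8: B8→B7 stop@B0
  B0 → ∅
  B1 → {B6,B7}
  B2 → {B6}
  B3 → {B7}
  B4 → {B6}
  B5 → {B6}
  B6 → {B7}
  B7 → {B7}
  B8 → {B7}

DF(B1) = ["B6", "B7"]

Answer: ["B6", "B7"]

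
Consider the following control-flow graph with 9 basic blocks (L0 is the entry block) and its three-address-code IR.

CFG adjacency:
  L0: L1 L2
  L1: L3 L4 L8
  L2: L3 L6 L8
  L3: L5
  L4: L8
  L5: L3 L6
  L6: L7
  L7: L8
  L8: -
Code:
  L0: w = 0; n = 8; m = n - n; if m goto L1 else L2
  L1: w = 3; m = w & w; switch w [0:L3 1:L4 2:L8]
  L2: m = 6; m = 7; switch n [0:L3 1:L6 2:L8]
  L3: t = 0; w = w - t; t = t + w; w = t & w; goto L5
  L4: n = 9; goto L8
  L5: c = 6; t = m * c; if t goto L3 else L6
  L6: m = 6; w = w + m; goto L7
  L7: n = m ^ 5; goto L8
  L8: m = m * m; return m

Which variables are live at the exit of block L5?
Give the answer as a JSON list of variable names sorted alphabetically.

Block summaries:
  L0: {m,n,w} / ∅
  L1: {m,w} / ∅
  L2: {m} / {n}
  L3: {t,w} / {w}
  L4: {n} / ∅
  L5: {c,t} / {m}
  L6: {m,w} / {w}
  L7: {n} / {m}
  L8: {m} / {m}

Live sets:
  L0: in=∅ out={n,w}
  L1: in=∅ out={m,w}
  L2: in={n,w} out={m,w}
  L3: in={m,w} out={m,w}
  L4: in={m} out={m}
  L5: in={m,w} out={m,w}
  L6: in={w} out={m}
  L7: in={m} out={m}
  L8: in={m} out=∅

live-out(L5) = ["m", "w"]

Answer: ["m", "w"]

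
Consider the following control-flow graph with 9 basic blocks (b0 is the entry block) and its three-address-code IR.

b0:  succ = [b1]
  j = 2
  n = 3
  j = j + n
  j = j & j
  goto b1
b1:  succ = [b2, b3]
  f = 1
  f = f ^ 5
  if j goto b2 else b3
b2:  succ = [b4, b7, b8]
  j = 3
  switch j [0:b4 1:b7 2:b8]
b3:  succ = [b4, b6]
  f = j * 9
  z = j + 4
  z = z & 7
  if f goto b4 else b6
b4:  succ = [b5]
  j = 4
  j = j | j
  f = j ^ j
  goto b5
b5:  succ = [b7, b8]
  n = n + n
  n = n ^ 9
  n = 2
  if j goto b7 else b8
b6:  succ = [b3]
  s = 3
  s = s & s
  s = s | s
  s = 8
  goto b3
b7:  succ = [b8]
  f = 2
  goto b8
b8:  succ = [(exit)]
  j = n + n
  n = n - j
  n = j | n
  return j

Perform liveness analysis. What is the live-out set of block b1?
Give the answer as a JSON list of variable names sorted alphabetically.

Answer: ["j", "n"]

Working:
Block summaries:
  b0: def={j,n} ue=∅
  b1: def={f} ue={j}
  b2: def={j} ue=∅
  b3: def={f,z} ue={j}
  b4: def={f,j} ue=∅
  b5: def={n} ue={j,n}
  b6: def={s} ue=∅
  b7: def={f} ue=∅
  b8: def={j,n} ue={n}

Live sets:
  live b0: ∅→{j,n}
  live b1: {j,n}→{j,n}
  live b2: {n}→{n}
  live b3: {j,n}→{j,n}
  live b4: {n}→{j,n}
  live b5: {j,n}→{n}
  live b6: {j,n}→{j,n}
  live b7: {n}→{n}
  live b8: {n}→∅

live-out(b1) = ["j", "n"]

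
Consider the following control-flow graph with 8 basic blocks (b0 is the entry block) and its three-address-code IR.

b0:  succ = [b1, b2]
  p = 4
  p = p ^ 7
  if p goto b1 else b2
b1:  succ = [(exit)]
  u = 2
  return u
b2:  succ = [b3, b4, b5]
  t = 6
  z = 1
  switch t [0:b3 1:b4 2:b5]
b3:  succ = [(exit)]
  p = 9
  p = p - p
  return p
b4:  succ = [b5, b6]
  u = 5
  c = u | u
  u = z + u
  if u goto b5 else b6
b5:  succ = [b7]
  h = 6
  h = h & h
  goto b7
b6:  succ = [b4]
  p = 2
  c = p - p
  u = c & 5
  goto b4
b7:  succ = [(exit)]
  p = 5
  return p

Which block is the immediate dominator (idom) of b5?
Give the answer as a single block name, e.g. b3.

Answer: b2

Derivation:
idom tree: b1←b0 b2←b0 b3←b2 b4←b2 b5←b2 b6←b4 b7←b5
Join-block Dom:
  b4: preds {b2,b6}: {b0,b2} ∩ {b0,b2,b4,b6} = {b0,b2}; idom=b2
  b5: preds {b2,b4}: {b0,b2} ∩ {b0,b2,b4} = {b0,b2}; idom=b2

idom(b5) = b2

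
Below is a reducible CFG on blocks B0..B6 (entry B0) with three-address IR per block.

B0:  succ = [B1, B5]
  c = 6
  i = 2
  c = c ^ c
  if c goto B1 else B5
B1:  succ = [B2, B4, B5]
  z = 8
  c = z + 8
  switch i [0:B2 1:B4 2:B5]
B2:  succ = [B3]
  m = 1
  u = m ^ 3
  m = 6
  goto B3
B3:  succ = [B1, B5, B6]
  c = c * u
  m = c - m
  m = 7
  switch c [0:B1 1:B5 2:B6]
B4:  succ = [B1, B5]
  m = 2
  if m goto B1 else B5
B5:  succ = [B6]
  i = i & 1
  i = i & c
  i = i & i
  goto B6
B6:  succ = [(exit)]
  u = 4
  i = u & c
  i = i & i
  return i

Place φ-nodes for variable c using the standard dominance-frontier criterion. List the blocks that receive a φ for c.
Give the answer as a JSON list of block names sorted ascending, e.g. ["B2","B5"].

idom tree: B1←B0 B2←B1 B3←B2 B4←B1 B5←B0 B6←B0
Dom∩ at merges:
  B1: preds {B0,B3,B4}: {B0} ∩ {B0,B1,B2,B3} ∩ {B0,B1,B4} = {B0}; idom=B0
  B5: preds {B0,B1,B3,B4}: {B0} ∩ {B0,B1} ∩ {B0,B1,B2,B3} ∩ {B0,B1,B4} = {B0}; idom=B0
  B6: preds {B3,B5}: {B0,B1,B2,B3} ∩ {B0,B5} = {B0}; idom=B0

DF walk-up:
  join B1 pred B0: · stop@B0
  join B1 pred B3: B3→B2→B1 stop@B0
  join B1 pred B4: B4→B1 stop@B0
  join B5 pred B0: · stop@B0
  join B5 pred B1: B1 stop@B0
  join B5 pred B3: B3→B2→B1 stop@B0
  join B5 pred B4: B4→B1 stop@B0
  join B6 pred B3: B3→B2→B1 stop@B0
  join B6 pred B5: B5 stop@B0
  B0: DF=∅
  B1: DF={B1,B5,B6}
  B2: DF={B1,B5,B6}
  B3: DF={B1,B5,B6}
  B4: DF={B1,B5}
  B5: DF={B6}
  B6: DF=∅

φ for c: defs {B0,B1,B3}
  DF⁺ = {B1,B5,B6}

Answer: ["B1", "B5", "B6"]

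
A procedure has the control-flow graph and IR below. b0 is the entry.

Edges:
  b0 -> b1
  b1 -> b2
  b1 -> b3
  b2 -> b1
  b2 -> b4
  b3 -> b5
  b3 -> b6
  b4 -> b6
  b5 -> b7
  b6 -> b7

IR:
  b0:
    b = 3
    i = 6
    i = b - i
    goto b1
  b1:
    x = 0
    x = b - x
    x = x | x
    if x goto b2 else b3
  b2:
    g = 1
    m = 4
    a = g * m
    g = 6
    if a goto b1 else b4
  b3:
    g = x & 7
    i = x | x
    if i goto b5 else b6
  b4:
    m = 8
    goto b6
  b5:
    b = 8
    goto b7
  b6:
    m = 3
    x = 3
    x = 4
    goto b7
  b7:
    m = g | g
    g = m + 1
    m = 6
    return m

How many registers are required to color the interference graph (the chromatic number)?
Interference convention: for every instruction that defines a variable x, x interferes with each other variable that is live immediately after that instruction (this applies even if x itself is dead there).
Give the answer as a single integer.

Answer: 3

Working:
def/use:
  b0 def {b,i} use ∅
  b1 def {x} use {b}
  b2 def {a,g,m} use ∅
  b3 def {g,i} use {x}
  b4 def {m} use ∅
  b5 def {b} use ∅
  b6 def {m,x} use ∅
  b7 def {g,m} use {g}

Backward fixpoint:
  live b0: ∅→{b}
  live b1: {b}→{b,x}
  live b2: {b}→{b,g}
  live b3: {x}→{g}
  live b4: {g}→{g}
  live b5: {g}→{g}
  live b6: {g}→{g}
  live b7: {g}→∅

Conflict graph:
  a: {b,g}
  b: {a,g,i,m,x}
  g: {a,b,i,m,x}
  i: {b,g}
  m: {b,g}
  x: {b,g}

Registers:
  clique {a,b,g} ⇒ need ≥ 3
  3-colouring: c0={b}  c1={g}  c2={a,i,m,x}
  χ = 3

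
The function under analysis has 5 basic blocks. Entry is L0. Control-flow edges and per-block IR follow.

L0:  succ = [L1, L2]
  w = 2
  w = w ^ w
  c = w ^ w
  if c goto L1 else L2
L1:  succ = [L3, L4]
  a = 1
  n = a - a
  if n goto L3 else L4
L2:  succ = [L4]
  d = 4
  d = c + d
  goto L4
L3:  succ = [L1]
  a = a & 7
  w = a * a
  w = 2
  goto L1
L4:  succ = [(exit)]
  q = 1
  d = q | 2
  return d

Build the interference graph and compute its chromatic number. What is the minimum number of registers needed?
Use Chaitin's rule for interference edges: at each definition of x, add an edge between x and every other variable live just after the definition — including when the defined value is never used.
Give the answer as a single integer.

def/use:
  L0 def {c,w} use ∅
  L1 def {a,n} use ∅
  L2 def {d} use {c}
  L3 def {a,w} use {a}
  L4 def {d,q} use ∅

Live sets:
  live L0: ∅→{c}
  live L1: ∅→{a}
  live L2: {c}→∅
  live L3: {a}→∅
  live L4: ∅→∅

Interference:
  a: {n}
  c: {d}
  d: {c}
  n: {a}
  q: ∅
  w: ∅

Registers:
  lower bound: {a,n} mutually conflict ⇒ χ ≥ 2
  2-colouring: R0={a,c,q,w}  R1={d,n}
  χ = 2

Answer: 2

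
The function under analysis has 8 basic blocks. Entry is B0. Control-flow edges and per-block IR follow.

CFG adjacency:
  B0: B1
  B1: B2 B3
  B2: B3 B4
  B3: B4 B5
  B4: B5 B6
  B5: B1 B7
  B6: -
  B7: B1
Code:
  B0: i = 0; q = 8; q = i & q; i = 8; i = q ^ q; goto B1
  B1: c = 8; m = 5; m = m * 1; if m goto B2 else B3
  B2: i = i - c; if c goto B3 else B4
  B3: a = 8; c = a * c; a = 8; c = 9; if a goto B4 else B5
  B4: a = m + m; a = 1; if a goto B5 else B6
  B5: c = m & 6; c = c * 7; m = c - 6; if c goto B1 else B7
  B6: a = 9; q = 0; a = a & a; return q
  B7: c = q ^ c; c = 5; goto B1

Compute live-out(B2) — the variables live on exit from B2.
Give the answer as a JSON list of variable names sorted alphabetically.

Answer: ["c", "i", "m", "q"]

Analysis:
Per-block:
  B0: def={i,q} ue=∅
  B1: def={c,m} ue=∅
  B2: def={i} ue={c,i}
  B3: def={a,c} ue={c}
  B4: def={a} ue={m}
  B5: def={c,m} ue={m}
  B6: def={a,q} ue=∅
  B7: def={c} ue={c,q}

Live sets:
  B0: in=∅ out={i,q}
  B1: in={i,q} out={c,i,m,q}
  B2: in={c,i,m,q} out={c,i,m,q}
  B3: in={c,i,m,q} out={i,m,q}
  B4: in={i,m,q} out={i,m,q}
  B5: in={i,m,q} out={c,i,q}
  B6: in=∅ out=∅
  B7: in={c,i,q} out={i,q}

live-out(B2) = ["c", "i", "m", "q"]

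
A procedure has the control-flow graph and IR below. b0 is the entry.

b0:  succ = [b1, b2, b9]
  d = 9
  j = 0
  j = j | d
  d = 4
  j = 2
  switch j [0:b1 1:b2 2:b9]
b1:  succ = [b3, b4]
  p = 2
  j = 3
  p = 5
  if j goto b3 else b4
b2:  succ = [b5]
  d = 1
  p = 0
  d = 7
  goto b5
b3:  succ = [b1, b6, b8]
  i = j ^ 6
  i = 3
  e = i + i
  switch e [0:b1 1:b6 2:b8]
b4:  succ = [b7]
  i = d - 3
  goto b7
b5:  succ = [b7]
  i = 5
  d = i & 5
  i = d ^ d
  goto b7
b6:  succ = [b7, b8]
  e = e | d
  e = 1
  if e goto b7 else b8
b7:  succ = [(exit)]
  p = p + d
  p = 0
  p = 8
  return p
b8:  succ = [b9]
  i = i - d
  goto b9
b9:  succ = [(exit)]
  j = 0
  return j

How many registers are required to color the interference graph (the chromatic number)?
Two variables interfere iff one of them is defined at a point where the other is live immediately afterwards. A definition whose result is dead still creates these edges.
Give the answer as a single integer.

def/use:
  b0: {d,j} / ∅
  b1: {j,p} / ∅
  b2: {d,p} / ∅
  b3: {e,i} / {j}
  b4: {i} / {d}
  b5: {d,i} / ∅
  b6: {e} / {d,e}
  b7: {p} / {d,p}
  b8: {i} / {d,i}
  b9: {j} / ∅

Backward fixpoint:
  live b0: ∅→{d}
  live b1: {d}→{d,j,p}
  live b2: ∅→{p}
  live b3: {d,j,p}→{d,e,i,p}
  live b4: {d,p}→{d,p}
  live b5: {p}→{d,p}
  live b6: {d,e,i,p}→{d,i,p}
  live b7: {d,p}→∅
  live b8: {d,i}→∅
  live b9: ∅→∅

Interference:
  d — {e,i,j,p}
  e — {d,i,p}
  i — {d,e,p}
  j — {d,p}
  p — {d,e,i,j}

Registers:
  lower bound: {d,e,i,p} mutually conflict ⇒ χ ≥ 4
  4-colouring: R0={d}  R1={p}  R2={e,j}  R3={i}
  χ = 4

Answer: 4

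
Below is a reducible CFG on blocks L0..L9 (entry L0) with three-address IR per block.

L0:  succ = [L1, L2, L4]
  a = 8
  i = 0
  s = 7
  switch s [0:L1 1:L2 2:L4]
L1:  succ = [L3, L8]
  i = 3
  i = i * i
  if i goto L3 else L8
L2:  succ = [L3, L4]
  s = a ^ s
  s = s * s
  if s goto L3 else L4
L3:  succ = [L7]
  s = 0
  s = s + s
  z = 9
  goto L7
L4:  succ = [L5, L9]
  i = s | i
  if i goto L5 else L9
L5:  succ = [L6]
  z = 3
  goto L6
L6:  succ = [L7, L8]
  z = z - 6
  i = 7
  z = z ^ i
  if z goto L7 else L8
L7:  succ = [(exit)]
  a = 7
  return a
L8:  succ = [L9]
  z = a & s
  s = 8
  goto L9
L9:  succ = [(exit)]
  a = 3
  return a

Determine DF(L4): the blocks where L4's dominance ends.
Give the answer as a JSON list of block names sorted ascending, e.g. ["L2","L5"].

idom tree: L1←L0 L2←L0 L3←L0 L4←L0 L5←L4 L6←L5 L7←L0 L8←L0 L9←L0
Join-block Dom:
  L3: preds {L1,L2}: {L0,L1} ∩ {L0,L2} = {L0}; idom=L0
  L4: preds {L0,L2}: {L0} ∩ {L0,L2} = {L0}; idom=L0
  L7: preds {L3,L6}: {L0,L3} ∩ {L0,L4,L5,L6} = {L0}; idom=L0
  L8: preds {L1,L6}: {L0,L1} ∩ {L0,L4,L5,L6} = {L0}; idom=L0
  L9: preds {L4,L8}: {L0,L4} ∩ {L0,L8} = {L0}; idom=L0

Frontier:
  L3←L1: walk L1 to L0
  L3←L2: walk L2 to L0
  L4←L0: walk · to L0
  L4←L2: walk L2 to L0
  L7←L3: walk L3 to L0
  L7←L6: walk L6→L5→L4 to L0
  L8←L1: walk L1 to L0
  L8←L6: walk L6→L5→L4 to L0
  L9←L4: walk L4 to L0
  L9←L8: walk L8 to L0
  DF(L0)=∅
  DF(L1)={L3,L8}
  DF(L2)={L3,L4}
  DF(L3)={L7}
  DF(L4)={L7,L8,L9}
  DF(L5)={L7,L8}
  DF(L6)={L7,L8}
  DF(L7)=∅
  DF(L8)={L9}
  DF(L9)=∅

DF(L4) = ["L7", "L8", "L9"]

Answer: ["L7", "L8", "L9"]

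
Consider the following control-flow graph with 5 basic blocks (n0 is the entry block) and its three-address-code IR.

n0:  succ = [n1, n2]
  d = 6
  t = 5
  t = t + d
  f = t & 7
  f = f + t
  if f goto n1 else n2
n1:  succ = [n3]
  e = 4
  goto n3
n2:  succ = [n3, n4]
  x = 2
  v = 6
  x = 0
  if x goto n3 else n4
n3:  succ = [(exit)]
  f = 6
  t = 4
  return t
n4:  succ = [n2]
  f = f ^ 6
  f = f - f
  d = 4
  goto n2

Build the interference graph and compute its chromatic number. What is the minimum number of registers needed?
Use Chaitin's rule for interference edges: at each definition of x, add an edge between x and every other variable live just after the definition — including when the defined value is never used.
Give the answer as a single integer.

Block summaries:
  n0: def={d,f,t} ue=∅
  n1: def={e} ue=∅
  n2: def={v,x} ue=∅
  n3: def={f,t} ue=∅
  n4: def={d,f} ue={f}

Backward fixpoint:
  n0 li=∅ lo={f}
  n1 li=∅ lo=∅
  n2 li={f} lo={f}
  n3 li=∅ lo=∅
  n4 li={f} lo={f}

Interfere edges:
  d: {f,t}
  e: ∅
  f: {d,t,v,x}
  t: {d,f}
  v: {f}
  x: {f}

Registers:
  lower bound: {d,f,t} mutually conflict ⇒ χ ≥ 3
  assign d→R1 e→R0 f→R0 t→R2 v→R1 x→R1 — no edge inside a register ⇒ χ ≤ 3
  χ = 3

Answer: 3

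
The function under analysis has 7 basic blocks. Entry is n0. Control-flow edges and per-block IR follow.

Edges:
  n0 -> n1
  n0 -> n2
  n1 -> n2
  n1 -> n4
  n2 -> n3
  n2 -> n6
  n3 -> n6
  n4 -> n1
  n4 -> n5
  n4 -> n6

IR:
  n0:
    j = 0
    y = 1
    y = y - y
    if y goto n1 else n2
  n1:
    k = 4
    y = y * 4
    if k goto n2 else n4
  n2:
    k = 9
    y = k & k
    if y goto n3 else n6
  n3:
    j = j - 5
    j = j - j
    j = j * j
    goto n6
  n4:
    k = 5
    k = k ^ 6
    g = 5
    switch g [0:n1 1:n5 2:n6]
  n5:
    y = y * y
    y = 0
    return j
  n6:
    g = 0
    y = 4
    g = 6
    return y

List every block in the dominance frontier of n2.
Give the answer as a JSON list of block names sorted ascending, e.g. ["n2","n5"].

Answer: ["n6"]

Analysis:
idom tree: n1←n0 n2←n0 n3←n2 n4←n1 n5←n4 n6←n0
Dom at joins:
  n1: preds {n0,n4}: {n0} ∩ {n0,n1,n4} = {n0}; idom=n0
  n2: preds {n0,n1}: {n0} ∩ {n0,n1} = {n0}; idom=n0
  n6: preds {n2,n3,n4}: {n0,n2} ∩ {n0,n2,n3} ∩ {n0,n1,n4} = {n0}; idom=n0

Frontier:
  join n1 pred n0: · stop@n0
  join n1 pred n4: n4→n1 stop@n0
  join n2 pred n0: · stop@n0
  join n2 pred n1: n1 stop@n0
  join n6 pred n2: n2 stop@n0
  join n6 pred n3: n3→n2 stop@n0
  join n6 pred n4: n4→n1 stop@n0
  n0 → ∅
  n1 → {n1,n2,n6}
  n2 → {n6}
  n3 → {n6}
  n4 → {n1,n6}
  n5 → ∅
  n6 → ∅

DF(n2) = ["n6"]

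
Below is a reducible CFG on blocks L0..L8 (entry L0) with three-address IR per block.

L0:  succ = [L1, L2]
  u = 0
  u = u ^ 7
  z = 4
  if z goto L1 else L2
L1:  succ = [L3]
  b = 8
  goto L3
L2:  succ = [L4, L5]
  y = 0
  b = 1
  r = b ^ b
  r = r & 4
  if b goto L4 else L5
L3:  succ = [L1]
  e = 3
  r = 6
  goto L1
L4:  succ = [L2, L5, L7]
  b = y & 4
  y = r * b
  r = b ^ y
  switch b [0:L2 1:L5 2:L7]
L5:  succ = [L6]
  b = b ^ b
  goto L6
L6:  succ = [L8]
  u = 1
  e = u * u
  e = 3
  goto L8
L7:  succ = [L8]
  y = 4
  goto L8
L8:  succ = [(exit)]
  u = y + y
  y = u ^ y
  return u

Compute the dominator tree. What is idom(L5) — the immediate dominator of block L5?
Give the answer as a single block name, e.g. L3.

Answer: L2

Analysis:
idom tree: L1←L0 L2←L0 L3←L1 L4←L2 L5←L2 L6←L5 L7←L4 L8←L2
Dom∩ at merges:
  L1: preds {L0,L3}: {L0} ∩ {L0,L1,L3} = {L0}; idom=L0
  L2: preds {L0,L4}: {L0} ∩ {L0,L2,L4} = {L0}; idom=L0
  L5: preds {L2,L4}: {L0,L2} ∩ {L0,L2,L4} = {L0,L2}; idom=L2
  L8: preds {L6,L7}: {L0,L2,L5,L6} ∩ {L0,L2,L4,L7} = {L0,L2}; idom=L2

idom(L5) = L2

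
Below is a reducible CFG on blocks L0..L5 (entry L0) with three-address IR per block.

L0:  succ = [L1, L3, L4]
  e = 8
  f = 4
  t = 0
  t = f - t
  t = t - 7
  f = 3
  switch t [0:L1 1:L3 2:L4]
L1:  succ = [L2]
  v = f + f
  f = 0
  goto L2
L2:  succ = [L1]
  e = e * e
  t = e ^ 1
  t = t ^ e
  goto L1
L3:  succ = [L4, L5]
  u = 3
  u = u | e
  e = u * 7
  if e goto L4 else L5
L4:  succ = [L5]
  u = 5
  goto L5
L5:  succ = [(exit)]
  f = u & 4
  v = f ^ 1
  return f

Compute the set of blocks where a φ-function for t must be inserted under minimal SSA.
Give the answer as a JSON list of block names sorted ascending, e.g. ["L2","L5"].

Answer: ["L1"]

Working:
idom tree: L1←L0 L2←L1 L3←L0 L4←L0 L5←L0
Dom at joins:
  L1: preds {L0,L2}: {L0} ∩ {L0,L1,L2} = {L0}; idom=L0
  L4: preds {L0,L3}: {L0} ∩ {L0,L3} = {L0}; idom=L0
  L5: preds {L3,L4}: {L0,L3} ∩ {L0,L4} = {L0}; idom=L0

Frontier:
  join L1 pred L0: · stop@L0
  join L1 pred L2: L2→L1 stop@L0
  join L4 pred L0: · stop@L0
  join L4 pred L3: L3 stop@L0
  join L5 pred L3: L3 stop@L0
  join L5 pred L4: L4 stop@L0
  L0 → ∅
  L1 → {L1}
  L2 → {L1}
  L3 → {L4,L5}
  L4 → {L5}
  L5 → ∅

φ for t: defs {L0,L2}
  DF⁺ = {L1}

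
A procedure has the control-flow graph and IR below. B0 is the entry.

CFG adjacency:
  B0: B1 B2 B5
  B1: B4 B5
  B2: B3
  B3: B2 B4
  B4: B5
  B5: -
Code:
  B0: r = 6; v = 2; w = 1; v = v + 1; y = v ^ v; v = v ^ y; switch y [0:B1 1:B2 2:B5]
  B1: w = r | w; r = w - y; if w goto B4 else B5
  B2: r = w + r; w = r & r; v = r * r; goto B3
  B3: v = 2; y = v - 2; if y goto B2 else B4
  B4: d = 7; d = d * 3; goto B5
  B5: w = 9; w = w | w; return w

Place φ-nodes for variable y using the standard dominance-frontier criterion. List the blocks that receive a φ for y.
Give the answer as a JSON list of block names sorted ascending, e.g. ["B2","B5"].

Answer: ["B2", "B4", "B5"]

Working:
idom tree: B1←B0 B2←B0 B3←B2 B4←B0 B5←B0
Join-block Dom:
  B2: preds {B0,B3}: {B0} ∩ {B0,B2,B3} = {B0}; idom=B0
  B4: preds {B1,B3}: {B0,B1} ∩ {B0,B2,B3} = {B0}; idom=B0
  B5: preds {B0,B1,B4}: {B0} ∩ {B0,B1} ∩ {B0,B4} = {B0}; idom=B0

DF derivation:
  join B2 pred B0: · stop@B0
  join B2 pred B3: B3→B2 stop@B0
  join B4 pred B1: B1 stop@B0
  join B4 pred B3: B3→B2 stop@B0
  join B5 pred B0: · stop@B0
  join B5 pred B1: B1 stop@B0
  join B5 pred B4: B4 stop@B0
  B0: DF=∅
  B1: DF={B4,B5}
  B2: DF={B2,B4}
  B3: DF={B2,B4}
  B4: DF={B5}
  B5: DF=∅

φ for y: defs {B0,B3}
  DF⁺ = {B2,B4,B5}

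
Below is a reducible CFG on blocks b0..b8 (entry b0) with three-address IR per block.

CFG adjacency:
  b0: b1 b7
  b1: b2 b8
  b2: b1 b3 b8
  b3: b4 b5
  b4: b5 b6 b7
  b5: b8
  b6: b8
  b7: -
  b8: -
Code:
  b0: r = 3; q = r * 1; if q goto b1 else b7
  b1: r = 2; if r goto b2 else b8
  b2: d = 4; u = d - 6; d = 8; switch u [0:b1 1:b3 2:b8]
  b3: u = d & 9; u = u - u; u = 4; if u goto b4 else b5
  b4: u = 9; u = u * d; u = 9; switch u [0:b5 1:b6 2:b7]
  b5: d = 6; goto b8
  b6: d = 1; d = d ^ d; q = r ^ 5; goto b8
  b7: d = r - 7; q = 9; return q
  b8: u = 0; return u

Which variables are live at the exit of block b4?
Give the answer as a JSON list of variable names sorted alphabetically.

Answer: ["r"]

Working:
Per-block:
  b0 def {q,r} use ∅
  b1 def {r} use ∅
  b2 def {d,u} use ∅
  b3 def {u} use {d}
  b4 def {u} use {d}
  b5 def {d} use ∅
  b6 def {d,q} use {r}
  b7 def {d,q} use {r}
  b8 def {u} use ∅

Liveness:
  b0: in=∅ out={r}
  b1: in=∅ out={r}
  b2: in={r} out={d,r}
  b3: in={d,r} out={d,r}
  b4: in={d,r} out={r}
  b5: in=∅ out=∅
  b6: in={r} out=∅
  b7: in={r} out=∅
  b8: in=∅ out=∅

live-out(b4) = ["r"]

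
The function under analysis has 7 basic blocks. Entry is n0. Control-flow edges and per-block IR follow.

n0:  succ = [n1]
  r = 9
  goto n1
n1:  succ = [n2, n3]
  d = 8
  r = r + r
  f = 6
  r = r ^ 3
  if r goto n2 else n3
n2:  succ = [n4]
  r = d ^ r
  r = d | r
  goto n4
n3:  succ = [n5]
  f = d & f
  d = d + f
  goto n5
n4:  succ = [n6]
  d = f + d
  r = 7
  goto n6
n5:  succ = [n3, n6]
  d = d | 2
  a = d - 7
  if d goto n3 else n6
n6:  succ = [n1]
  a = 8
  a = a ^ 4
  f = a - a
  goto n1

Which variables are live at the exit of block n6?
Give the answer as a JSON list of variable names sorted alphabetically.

Answer: ["r"]

Derivation:
Per-block:
  n0: def={r} ue=∅
  n1: def={d,f,r} ue={r}
  n2: def={r} ue={d,r}
  n3: def={d,f} ue={d,f}
  n4: def={d,r} ue={d,f}
  n5: def={a,d} ue={d}
  n6: def={a,f} ue=∅

Live sets:
  n0: in=∅ out={r}
  n1: in={r} out={d,f,r}
  n2: in={d,f,r} out={d,f}
  n3: in={d,f,r} out={d,f,r}
  n4: in={d,f} out={r}
  n5: in={d,f,r} out={d,f,r}
  n6: in={r} out={r}

live-out(n6) = ["r"]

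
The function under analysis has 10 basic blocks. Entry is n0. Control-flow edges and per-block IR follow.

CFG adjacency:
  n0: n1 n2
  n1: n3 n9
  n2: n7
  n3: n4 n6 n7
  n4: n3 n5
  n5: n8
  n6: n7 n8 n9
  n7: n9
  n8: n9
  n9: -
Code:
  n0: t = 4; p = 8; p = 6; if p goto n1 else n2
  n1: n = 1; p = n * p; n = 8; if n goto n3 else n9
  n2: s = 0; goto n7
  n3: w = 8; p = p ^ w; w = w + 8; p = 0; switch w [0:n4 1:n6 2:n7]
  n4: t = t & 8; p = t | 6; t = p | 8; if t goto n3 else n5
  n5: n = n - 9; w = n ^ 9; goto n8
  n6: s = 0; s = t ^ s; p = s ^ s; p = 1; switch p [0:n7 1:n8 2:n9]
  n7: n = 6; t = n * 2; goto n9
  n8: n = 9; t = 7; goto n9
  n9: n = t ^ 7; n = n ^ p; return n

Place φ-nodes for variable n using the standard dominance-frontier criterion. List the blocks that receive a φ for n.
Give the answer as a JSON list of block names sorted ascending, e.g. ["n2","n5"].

Answer: ["n7", "n8", "n9"]

Analysis:
idom tree: n1←n0 n2←n0 n3←n1 n4←n3 n5←n4 n6←n3 n7←n0 n8←n3 n9←n0
Dom at joins:
  n3: preds {n1,n4}: {n0,n1} ∩ {n0,n1,n3,n4} = {n0,n1}; idom=n1
  n7: preds {n2,n3,n6}: {n0,n2} ∩ {n0,n1,n3} ∩ {n0,n1,n3,n6} = {n0}; idom=n0
  n8: preds {n5,n6}: {n0,n1,n3,n4,n5} ∩ {n0,n1,n3,n6} = {n0,n1,n3}; idom=n3
  n9: preds {n1,n6,n7,n8}: {n0,n1} ∩ {n0,n1,n3,n6} ∩ {n0,n7} ∩ {n0,n1,n3,n8} = {n0}; idom=n0

DF walk-up:
  n3←n1: walk · to n1
  n3←n4: walk n4→n3 to n1
  n7←n2: walk n2 to n0
  n7←n3: walk n3→n1 to n0
  n7←n6: walk n6→n3→n1 to n0
  n8←n5: walk n5→n4 to n3
  n8←n6: walk n6 to n3
  n9←n1: walk n1 to n0
  n9←n6: walk n6→n3→n1 to n0
  n9←n7: walk n7 to n0
  n9←n8: walk n8→n3→n1 to n0
  DF(n0)=∅
  DF(n1)={n7,n9}
  DF(n2)={n7}
  DF(n3)={n3,n7,n9}
  DF(n4)={n3,n8}
  DF(n5)={n8}
  DF(n6)={n7,n8,n9}
  DF(n7)={n9}
  DF(n8)={n9}
  DF(n9)=∅

φ for n: defs {n1,n5,n7,n8,n9}
  DF⁺ = {n7,n8,n9}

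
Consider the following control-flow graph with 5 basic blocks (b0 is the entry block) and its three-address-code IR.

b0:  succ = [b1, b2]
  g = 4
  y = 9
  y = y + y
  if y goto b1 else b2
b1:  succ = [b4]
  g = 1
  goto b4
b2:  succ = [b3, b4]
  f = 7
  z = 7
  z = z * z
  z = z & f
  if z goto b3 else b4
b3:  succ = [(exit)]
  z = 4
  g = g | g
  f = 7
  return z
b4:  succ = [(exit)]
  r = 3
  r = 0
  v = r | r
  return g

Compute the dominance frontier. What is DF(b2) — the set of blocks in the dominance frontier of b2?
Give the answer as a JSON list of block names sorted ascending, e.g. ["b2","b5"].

Answer: ["b4"]

Derivation:
idom tree: b1←b0 b2←b0 b3←b2 b4←b0
Join-block Dom:
  b4: preds {b1,b2}: {b0,b1} ∩ {b0,b2} = {b0}; idom=b0

DF derivation:
  b4←b1: walk b1 to b0
  b4←b2: walk b2 to b0
  b0: DF=∅
  b1: DF={b4}
  b2: DF={b4}
  b3: DF=∅
  b4: DF=∅

DF(b2) = ["b4"]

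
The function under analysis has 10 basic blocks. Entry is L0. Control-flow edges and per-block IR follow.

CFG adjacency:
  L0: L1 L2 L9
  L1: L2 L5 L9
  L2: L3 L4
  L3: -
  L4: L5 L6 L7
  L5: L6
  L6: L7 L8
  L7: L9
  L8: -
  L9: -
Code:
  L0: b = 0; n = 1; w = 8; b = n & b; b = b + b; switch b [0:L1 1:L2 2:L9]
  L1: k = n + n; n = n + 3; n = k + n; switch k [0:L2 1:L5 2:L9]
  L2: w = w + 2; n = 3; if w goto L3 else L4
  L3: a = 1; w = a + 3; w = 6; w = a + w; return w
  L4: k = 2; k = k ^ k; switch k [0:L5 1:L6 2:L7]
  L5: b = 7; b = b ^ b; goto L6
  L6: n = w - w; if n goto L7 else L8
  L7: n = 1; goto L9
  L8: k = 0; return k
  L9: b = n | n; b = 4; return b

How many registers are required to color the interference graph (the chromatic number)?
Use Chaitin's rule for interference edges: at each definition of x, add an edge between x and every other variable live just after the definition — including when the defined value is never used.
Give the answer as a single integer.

Answer: 3

Derivation:
Block summaries:
  L0: def={b,n,w} ue=∅
  L1: def={k,n} ue={n}
  L2: def={n,w} ue={w}
  L3: def={a,w} ue=∅
  L4: def={k} ue=∅
  L5: def={b} ue=∅
  L6: def={n} ue={w}
  L7: def={n} ue=∅
  L8: def={k} ue=∅
  L9: def={b} ue={n}

Live sets:
  L0: in=∅ out={n,w}
  L1: in={n,w} out={n,w}
  L2: in={w} out={w}
  L3: in=∅ out=∅
  L4: in={w} out={w}
  L5: in={w} out={w}
  L6: in={w} out=∅
  L7: in=∅ out={n}
  L8: in=∅ out=∅
  L9: in={n} out=∅

Interference:
  a↔{w}
  b↔{n,w}
  k↔{n,w}
  n↔{b,k,w}
  w↔{a,b,k,n}

Colouring:
  clique {b,n,w} ⇒ need ≥ 3
  3-colouring: c0={w}  c1={a,n}  c2={b,k}
  χ = 3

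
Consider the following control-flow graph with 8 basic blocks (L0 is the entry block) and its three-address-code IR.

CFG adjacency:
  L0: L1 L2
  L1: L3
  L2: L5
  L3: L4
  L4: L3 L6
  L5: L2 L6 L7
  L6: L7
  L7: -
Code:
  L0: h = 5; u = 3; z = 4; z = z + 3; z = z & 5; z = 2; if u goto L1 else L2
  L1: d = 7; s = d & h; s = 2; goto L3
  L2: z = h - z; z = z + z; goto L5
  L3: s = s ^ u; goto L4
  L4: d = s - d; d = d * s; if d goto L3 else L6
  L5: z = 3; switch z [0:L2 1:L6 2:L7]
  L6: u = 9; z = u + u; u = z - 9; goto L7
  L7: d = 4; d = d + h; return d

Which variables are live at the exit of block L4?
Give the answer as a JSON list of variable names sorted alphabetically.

Answer: ["d", "h", "s", "u"]

Analysis:
Block summaries:
  L0: def={h,u,z} ue=∅
  L1: def={d,s} ue={h}
  L2: def={z} ue={h,z}
  L3: def={s} ue={s,u}
  L4: def={d} ue={d,s}
  L5: def={z} ue=∅
  L6: def={u,z} ue=∅
  L7: def={d} ue={h}

Live sets:
  L0 li=∅ lo={h,u,z}
  L1 li={h,u} lo={d,h,s,u}
  L2 li={h,z} lo={h}
  L3 li={d,h,s,u} lo={d,h,s,u}
  L4 li={d,h,s,u} lo={d,h,s,u}
  L5 li={h} lo={h,z}
  L6 li={h} lo={h}
  L7 li={h} lo=∅

live-out(L4) = ["d", "h", "s", "u"]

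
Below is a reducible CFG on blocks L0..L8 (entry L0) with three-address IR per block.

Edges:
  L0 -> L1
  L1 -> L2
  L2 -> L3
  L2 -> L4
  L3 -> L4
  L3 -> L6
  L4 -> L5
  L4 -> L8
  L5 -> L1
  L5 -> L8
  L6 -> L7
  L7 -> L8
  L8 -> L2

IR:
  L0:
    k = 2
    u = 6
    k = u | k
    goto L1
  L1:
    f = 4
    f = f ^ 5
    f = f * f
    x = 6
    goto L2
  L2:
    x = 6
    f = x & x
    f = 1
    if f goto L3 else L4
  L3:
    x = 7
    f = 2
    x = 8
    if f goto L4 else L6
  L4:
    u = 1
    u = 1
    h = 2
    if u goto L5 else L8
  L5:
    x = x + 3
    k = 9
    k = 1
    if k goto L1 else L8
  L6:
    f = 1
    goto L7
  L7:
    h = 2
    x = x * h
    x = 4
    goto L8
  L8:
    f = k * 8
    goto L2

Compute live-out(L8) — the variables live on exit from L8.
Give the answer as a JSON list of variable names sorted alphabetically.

Block summaries:
  L0: {k,u} / ∅
  L1: {f,x} / ∅
  L2: {f,x} / ∅
  L3: {f,x} / ∅
  L4: {h,u} / ∅
  L5: {k,x} / {x}
  L6: {f} / ∅
  L7: {h,x} / {x}
  L8: {f} / {k}

Backward fixpoint:
  L0: in=∅ out={k}
  L1: in={k} out={k}
  L2: in={k} out={k,x}
  L3: in={k} out={k,x}
  L4: in={k,x} out={k,x}
  L5: in={x} out={k}
  L6: in={k,x} out={k,x}
  L7: in={k,x} out={k}
  L8: in={k} out={k}

live-out(L8) = ["k"]

Answer: ["k"]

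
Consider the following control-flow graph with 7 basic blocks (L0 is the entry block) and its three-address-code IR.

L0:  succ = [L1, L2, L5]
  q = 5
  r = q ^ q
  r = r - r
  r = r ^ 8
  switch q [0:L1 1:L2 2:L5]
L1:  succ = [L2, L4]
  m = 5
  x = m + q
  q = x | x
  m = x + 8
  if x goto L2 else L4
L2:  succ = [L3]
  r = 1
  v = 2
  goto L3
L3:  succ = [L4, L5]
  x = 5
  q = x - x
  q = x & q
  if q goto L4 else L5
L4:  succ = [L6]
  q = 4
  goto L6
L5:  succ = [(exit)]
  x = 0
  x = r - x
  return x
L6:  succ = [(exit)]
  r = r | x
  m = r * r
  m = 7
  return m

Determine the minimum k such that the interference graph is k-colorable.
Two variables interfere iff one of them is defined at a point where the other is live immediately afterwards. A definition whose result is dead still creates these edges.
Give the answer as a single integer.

Block summaries:
  L0 def {q,r} use ∅
  L1 def {m,q,x} use {q}
  L2 def {r,v} use ∅
  L3 def {q,x} use ∅
  L4 def {q} use ∅
  L5 def {x} use {r}
  L6 def {m,r} use {r,x}

Liveness:
  L0: in=∅ out={q,r}
  L1: in={q,r} out={r,x}
  L2: in=∅ out={r}
  L3: in={r} out={r,x}
  L4: in={r,x} out={r,x}
  L5: in={r} out=∅
  L6: in={r,x} out=∅

Interfere edges:
  m: {q,r,x}
  q: {m,r,x}
  r: {m,q,v,x}
  v: {r}
  x: {m,q,r}

Chromatic number:
  lower bound: {m,q,r,x} mutually conflict ⇒ χ ≥ 4
  assign m→r1 q→r2 r→r0 v→r1 x→r3 — no edge inside a register ⇒ χ ≤ 4
  χ = 4

Answer: 4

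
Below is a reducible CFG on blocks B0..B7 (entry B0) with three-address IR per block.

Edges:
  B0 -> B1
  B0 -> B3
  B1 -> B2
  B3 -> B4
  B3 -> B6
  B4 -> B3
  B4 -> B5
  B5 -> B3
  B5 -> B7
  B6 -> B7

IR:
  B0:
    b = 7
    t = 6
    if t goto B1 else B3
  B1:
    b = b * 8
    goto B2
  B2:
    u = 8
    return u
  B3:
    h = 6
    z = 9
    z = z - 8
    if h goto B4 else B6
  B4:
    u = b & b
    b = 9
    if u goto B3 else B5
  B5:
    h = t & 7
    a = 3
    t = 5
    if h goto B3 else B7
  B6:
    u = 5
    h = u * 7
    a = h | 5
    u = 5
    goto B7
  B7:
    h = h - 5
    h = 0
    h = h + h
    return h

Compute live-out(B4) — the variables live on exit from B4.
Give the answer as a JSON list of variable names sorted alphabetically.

def/use:
  B0 def {b,t} use ∅
  B1 def {b} use {b}
  B2 def {u} use ∅
  B3 def {h,z} use ∅
  B4 def {b,u} use {b}
  B5 def {a,h,t} use {t}
  B6 def {a,h,u} use ∅
  B7 def {h} use {h}

Liveness:
  live B0: ∅→{b,t}
  live B1: {b}→∅
  live B2: ∅→∅
  live B3: {b,t}→{b,t}
  live B4: {b,t}→{b,t}
  live B5: {b,t}→{b,h,t}
  live B6: ∅→{h}
  live B7: {h}→∅

live-out(B4) = ["b", "t"]

Answer: ["b", "t"]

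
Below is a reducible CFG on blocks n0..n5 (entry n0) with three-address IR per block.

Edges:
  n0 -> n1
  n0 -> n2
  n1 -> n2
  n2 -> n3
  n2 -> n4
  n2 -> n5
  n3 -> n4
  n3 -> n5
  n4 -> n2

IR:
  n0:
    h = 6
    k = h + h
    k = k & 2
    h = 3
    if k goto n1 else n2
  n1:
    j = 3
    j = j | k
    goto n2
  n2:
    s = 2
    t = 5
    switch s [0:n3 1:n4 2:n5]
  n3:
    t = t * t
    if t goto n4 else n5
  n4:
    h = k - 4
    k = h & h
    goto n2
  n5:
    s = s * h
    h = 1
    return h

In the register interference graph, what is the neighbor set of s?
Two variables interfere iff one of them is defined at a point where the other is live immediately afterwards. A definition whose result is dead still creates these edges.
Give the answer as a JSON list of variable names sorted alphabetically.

Per-block:
  n0: {h,k} / ∅
  n1: {j} / {k}
  n2: {s,t} / ∅
  n3: {t} / {t}
  n4: {h,k} / {k}
  n5: {h,s} / {h,s}

Backward fixpoint:
  n0 li=∅ lo={h,k}
  n1 li={h,k} lo={h,k}
  n2 li={h,k} lo={h,k,s,t}
  n3 li={h,k,s,t} lo={h,k,s}
  n4 li={k} lo={h,k}
  n5 li={h,s} lo=∅

Conflict graph:
  h↔{j,k,s,t}
  j↔{h,k}
  k↔{h,j,s,t}
  s↔{h,k,t}
  t↔{h,k,s}

N(s) = ["h", "k", "t"]

Answer: ["h", "k", "t"]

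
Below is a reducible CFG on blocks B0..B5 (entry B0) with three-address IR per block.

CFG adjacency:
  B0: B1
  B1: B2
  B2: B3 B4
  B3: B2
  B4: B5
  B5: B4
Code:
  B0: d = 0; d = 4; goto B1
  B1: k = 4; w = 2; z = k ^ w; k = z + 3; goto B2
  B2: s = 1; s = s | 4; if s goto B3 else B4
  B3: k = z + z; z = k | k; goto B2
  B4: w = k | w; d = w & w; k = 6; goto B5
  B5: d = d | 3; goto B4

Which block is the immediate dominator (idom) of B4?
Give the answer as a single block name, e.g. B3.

idom tree: B1←B0 B2←B1 B3←B2 B4←B2 B5←B4
Dom∩ at merges:
  B2: preds {B1,B3}: {B0,B1} ∩ {B0,B1,B2,B3} = {B0,B1}; idom=B1
  B4: preds {B2,B5}: {B0,B1,B2} ∩ {B0,B1,B2,B4,B5} = {B0,B1,B2}; idom=B2

idom(B4) = B2

Answer: B2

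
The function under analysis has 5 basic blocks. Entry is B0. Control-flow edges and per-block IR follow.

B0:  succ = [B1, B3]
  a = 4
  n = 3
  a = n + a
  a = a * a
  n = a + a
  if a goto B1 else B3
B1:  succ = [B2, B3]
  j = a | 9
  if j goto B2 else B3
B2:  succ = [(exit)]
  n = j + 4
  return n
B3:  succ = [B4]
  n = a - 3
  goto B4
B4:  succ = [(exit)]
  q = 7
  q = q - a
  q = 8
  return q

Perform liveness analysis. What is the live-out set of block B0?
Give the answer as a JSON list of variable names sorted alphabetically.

Answer: ["a"]

Derivation:
Per-block:
  B0: def={a,n} ue=∅
  B1: def={j} ue={a}
  B2: def={n} ue={j}
  B3: def={n} ue={a}
  B4: def={q} ue={a}

Liveness:
  B0 li=∅ lo={a}
  B1 li={a} lo={a,j}
  B2 li={j} lo=∅
  B3 li={a} lo={a}
  B4 li={a} lo=∅

live-out(B0) = ["a"]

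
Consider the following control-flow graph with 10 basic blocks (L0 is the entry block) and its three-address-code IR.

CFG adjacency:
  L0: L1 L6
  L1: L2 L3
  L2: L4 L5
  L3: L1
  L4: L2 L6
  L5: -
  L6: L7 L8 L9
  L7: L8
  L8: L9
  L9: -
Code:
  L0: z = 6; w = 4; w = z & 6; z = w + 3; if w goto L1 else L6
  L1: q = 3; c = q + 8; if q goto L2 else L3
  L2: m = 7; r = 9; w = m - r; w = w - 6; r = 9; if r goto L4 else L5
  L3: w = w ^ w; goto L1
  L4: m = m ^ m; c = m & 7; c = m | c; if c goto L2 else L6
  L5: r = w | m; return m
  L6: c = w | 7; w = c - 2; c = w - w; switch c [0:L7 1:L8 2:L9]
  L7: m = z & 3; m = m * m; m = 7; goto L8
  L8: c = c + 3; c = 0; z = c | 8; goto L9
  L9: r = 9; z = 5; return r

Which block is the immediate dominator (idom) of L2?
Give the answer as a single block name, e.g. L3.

Answer: L1

Working:
idom tree: L1←L0 L2←L1 L3←L1 L4←L2 L5←L2 L6←L0 L7←L6 L8←L6 L9←L6
Join-block Dom:
  L1: preds {L0,L3}: {L0} ∩ {L0,L1,L3} = {L0}; idom=L0
  L2: preds {L1,L4}: {L0,L1} ∩ {L0,L1,L2,L4} = {L0,L1}; idom=L1
  L6: preds {L0,L4}: {L0} ∩ {L0,L1,L2,L4} = {L0}; idom=L0
  L8: preds {L6,L7}: {L0,L6} ∩ {L0,L6,L7} = {L0,L6}; idom=L6
  L9: preds {L6,L8}: {L0,L6} ∩ {L0,L6,L8} = {L0,L6}; idom=L6

idom(L2) = L1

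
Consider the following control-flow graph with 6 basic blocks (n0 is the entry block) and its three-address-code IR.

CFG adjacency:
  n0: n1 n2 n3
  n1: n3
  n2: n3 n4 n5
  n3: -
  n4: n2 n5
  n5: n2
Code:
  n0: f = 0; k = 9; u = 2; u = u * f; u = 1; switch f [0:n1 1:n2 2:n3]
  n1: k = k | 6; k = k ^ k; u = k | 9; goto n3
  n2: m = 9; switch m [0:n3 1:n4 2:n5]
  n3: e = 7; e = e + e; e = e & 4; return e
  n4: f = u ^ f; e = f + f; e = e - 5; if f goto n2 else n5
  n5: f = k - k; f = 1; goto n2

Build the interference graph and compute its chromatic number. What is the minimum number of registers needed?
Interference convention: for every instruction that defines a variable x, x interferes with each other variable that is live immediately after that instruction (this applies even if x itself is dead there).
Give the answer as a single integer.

Answer: 4

Working:
Per-block:
  n0: {f,k,u} / ∅
  n1: {k,u} / {k}
  n2: {m} / ∅
  n3: {e} / ∅
  n4: {e,f} / {f,u}
  n5: {f} / {k}

Backward fixpoint:
  live n0: ∅→{f,k,u}
  live n1: {k}→∅
  live n2: {f,k,u}→{f,k,u}
  live n3: ∅→∅
  live n4: {f,k,u}→{f,k,u}
  live n5: {k,u}→{f,k,u}

Interference:
  e — {f,k,u}
  f — {e,k,m,u}
  k — {e,f,m,u}
  m — {f,k,u}
  u — {e,f,k,m}

Chromatic number:
  lower bound: {e,f,k,u} mutually conflict ⇒ χ ≥ 4
  4-colouring: c0={f}  c1={k}  c2={u}  c3={e,m}
  χ = 4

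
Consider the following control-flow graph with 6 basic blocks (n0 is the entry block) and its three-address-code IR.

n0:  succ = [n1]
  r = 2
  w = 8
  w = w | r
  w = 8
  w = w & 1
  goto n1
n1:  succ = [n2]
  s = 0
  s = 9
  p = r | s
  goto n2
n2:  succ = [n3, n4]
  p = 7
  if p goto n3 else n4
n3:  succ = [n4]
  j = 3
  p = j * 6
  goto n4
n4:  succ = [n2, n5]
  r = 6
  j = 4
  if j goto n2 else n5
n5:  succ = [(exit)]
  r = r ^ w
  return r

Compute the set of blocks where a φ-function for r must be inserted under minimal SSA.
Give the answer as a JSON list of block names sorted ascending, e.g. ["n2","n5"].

Answer: ["n2"]

Working:
idom tree: n1←n0 n2←n1 n3←n2 n4←n2 n5←n4
Dom∩ at merges:
  n2: preds {n1,n4}: {n0,n1} ∩ {n0,n1,n2,n4} = {n0,n1}; idom=n1
  n4: preds {n2,n3}: {n0,n1,n2} ∩ {n0,n1,n2,n3} = {n0,n1,n2}; idom=n2

Frontier:
  n2←n1: walk · to n1
  n2←n4: walk n4→n2 to n1
  n4←n2: walk · to n2
  n4←n3: walk n3 to n2
  n0: DF=∅
  n1: DF=∅
  n2: DF={n2}
  n3: DF={n4}
  n4: DF={n2}
  n5: DF=∅

φ for r: defs {n0,n4,n5}
  DF⁺ = {n2}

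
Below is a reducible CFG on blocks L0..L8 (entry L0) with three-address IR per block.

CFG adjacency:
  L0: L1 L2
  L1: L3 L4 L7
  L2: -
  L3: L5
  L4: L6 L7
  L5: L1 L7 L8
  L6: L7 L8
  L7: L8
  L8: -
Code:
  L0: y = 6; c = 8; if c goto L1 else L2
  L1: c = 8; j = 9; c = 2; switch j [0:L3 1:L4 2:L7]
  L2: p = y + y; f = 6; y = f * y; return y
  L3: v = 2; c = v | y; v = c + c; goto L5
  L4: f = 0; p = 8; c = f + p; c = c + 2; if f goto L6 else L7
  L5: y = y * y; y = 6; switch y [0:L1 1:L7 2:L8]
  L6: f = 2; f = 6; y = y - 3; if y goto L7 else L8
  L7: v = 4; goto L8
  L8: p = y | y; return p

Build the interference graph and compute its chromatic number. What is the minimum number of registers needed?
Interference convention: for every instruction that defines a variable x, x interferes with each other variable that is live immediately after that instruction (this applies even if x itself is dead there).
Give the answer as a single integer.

def/use:
  L0 def {c,y} use ∅
  L1 def {c,j} use ∅
  L2 def {f,p,y} use {y}
  L3 def {c,v} use {y}
  L4 def {c,f,p} use ∅
  L5 def {y} use {y}
  L6 def {f,y} use {y}
  L7 def {v} use ∅
  L8 def {p} use {y}

Backward fixpoint:
  L0 li=∅ lo={y}
  L1 li={y} lo={y}
  L2 li={y} lo=∅
  L3 li={y} lo={y}
  L4 li={y} lo={y}
  L5 li={y} lo={y}
  L6 li={y} lo={y}
  L7 li={y} lo={y}
  L8 li={y} lo=∅

Interference:
  c: {f,j,y}
  f: {c,p,y}
  j: {c,y}
  p: {f,y}
  v: {y}
  y: {c,f,j,p,v}

Colouring:
  clique {c,f,y} ⇒ need ≥ 3
  3-colouring: c0={y}  c1={c,p,v}  c2={f,j}
  χ = 3

Answer: 3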